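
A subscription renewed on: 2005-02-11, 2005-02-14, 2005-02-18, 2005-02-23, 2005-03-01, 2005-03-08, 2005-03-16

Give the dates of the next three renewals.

2005-03-25, 2005-04-04, 2005-04-15

Gaps: 3, 4, 5, 6, 7, 8 days — each gap is 1 larger than the previous one.
Next gap: 9 days. 2005-03-16 + 9 days = 2005-03-25.
Next gap: 10 days. 2005-03-25 + 10 days = 2005-04-04.
Next gap: 11 days. 2005-04-04 + 11 days = 2005-04-15.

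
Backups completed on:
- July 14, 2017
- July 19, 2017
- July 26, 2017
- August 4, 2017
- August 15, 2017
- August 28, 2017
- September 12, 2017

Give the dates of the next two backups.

September 29, 2017; October 18, 2017

The spacing grows by 2 each time: 5, 7, 9, 11, 13, 15 days.
Next gap: 17 days. September 12, 2017 + 17 days = September 29, 2017.
Next gap: 19 days. September 29, 2017 + 19 days = October 18, 2017.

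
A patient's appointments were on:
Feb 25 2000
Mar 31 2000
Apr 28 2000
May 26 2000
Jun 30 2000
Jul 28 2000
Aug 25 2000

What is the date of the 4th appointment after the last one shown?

Dec 29 2000

These are Fridays with 35, 28, 28, 35, 28, 28-day gaps.
Each is the final Friday of its month — Mar 31 2000 is past the 28th, so '4th Friday' doesn't fit.
Last Friday of September 2000: Sep 29 2000.
Last Friday of October 2000: Oct 27 2000.
November 2000 ends with Friday Nov 24 2000.
Last Friday of December 2000: Dec 29 2000.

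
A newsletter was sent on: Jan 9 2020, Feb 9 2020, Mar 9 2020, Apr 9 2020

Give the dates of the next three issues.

Each date is the 9th; the gaps (31, 29, 31) track the month lengths.
The rule is the 9th of each month.
May 2020: May 9 2020.
Next: June 2020 → Jun 9 2020.
Next: July 2020 → Jul 9 2020.

May 9 2020, Jun 9 2020, Jul 9 2020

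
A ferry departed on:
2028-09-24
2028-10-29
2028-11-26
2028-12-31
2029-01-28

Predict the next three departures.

2029-02-25, 2029-03-25, 2029-04-29

Every date is a Sunday; gaps 35, 28, 35, 28 days.
Each is the last Sunday of its month (at least one falls on the 29th or later, ruling out '4th Sunday').
February 2029 ends with Sunday 2029-02-25.
Last Sunday of March 2029: 2029-03-25.
April 2029 ends with Sunday 2029-04-29.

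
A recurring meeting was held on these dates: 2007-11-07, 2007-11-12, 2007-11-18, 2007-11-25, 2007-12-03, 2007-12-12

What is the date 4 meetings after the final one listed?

2008-01-27

The spacing grows by 1 each time: 5, 6, 7, 8, 9 days.
Next gap: 10 days. 2007-12-12 + 10 days = 2007-12-22.
Next gap: 11 days. 2007-12-22 + 11 days = 2008-01-02.
Next gap: 12 days. 2008-01-02 + 12 days = 2008-01-14.
Next gap: 13 days. 2008-01-14 + 13 days = 2008-01-27.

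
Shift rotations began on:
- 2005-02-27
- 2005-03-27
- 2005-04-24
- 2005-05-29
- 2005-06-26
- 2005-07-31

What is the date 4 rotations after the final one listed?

All Sundays; the gaps (28, 28, 35, 28, 35) vary with month length.
This is the last Sunday of each month.
Last Sunday of August 2005: 2005-08-28.
September 2005 ends with Sunday 2005-09-25.
Last Sunday of October 2005: 2005-10-30.
November 2005 ends with Sunday 2005-11-27.

2005-11-27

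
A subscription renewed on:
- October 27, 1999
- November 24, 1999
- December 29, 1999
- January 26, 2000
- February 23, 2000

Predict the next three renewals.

March 29, 2000; April 26, 2000; May 31, 2000

All Wednesdays; the gaps (28, 35, 28, 28) vary with month length.
This is the last Wednesday of each month.
March 2000 ends with Wednesday March 29, 2000.
April 2000 ends with Wednesday April 26, 2000.
Last Wednesday of May 2000: May 31, 2000.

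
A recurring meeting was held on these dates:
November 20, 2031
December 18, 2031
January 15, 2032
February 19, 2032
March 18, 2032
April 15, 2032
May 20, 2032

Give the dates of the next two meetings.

Gaps: 28, 28, 35, 28, 28, 35 days — a mix of 28 and 35. Every date is a Thursday.
Each is the 3rd Thursday of its month.
June 2032 — 3rd Thursday is June 17, 2032.
3rd Thursday of July 2032: July 15, 2032.

June 17, 2032; July 15, 2032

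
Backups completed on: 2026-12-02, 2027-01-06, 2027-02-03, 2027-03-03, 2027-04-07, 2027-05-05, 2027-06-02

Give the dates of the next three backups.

Gaps: 35, 28, 28, 35, 28, 28 days — a mix of 28 and 35. Every date is a Wednesday.
Each is the 1st Wednesday of its month.
1st Wednesday of July 2027: 2027-07-07.
1st Wednesday of August 2027: 2027-08-04.
1st Wednesday of September 2027: 2027-09-01.

2027-07-07, 2027-08-04, 2027-09-01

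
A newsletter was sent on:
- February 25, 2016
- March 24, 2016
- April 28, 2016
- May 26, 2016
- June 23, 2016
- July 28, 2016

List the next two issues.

All dates are Thursdays, 28, 35, 28, 28, 35 days apart.
Specifically, the 4th Thursday of each month.
August 2016 — 4th Thursday is August 25, 2016.
4th Thursday of September 2016: September 22, 2016.

August 25, 2016; September 22, 2016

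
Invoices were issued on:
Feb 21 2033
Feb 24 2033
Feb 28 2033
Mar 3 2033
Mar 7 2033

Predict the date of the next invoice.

Mar 10 2033

Gaps: 3, 4, 3, 4 days — not constant, but cyclic with period 2.
The events fall on every Monday and Thursday.
The following Thursday is Mar 10 2033.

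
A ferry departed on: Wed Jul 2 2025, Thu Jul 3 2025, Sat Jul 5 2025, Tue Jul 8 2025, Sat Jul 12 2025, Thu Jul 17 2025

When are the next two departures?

Gaps: 1, 2, 3, 4, 5 days — each gap is 1 larger than the previous one.
Next gap: 6 days. Thu Jul 17 2025 + 6 days = Wed Jul 23 2025.
Next gap: 7 days. Wed Jul 23 2025 + 7 days = Wed Jul 30 2025.

Wed Jul 23 2025, Wed Jul 30 2025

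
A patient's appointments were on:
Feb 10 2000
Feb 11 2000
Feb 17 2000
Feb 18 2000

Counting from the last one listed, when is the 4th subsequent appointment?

Mar 3 2000

Every event lands on a Thursday or Friday (gaps cycle 1, 6, 1).
So the schedule is: every Thursday and Friday.
Next Thursday: Feb 24 2000.
The following Friday is Feb 25 2000.
The following Thursday is Mar 2 2000.
The following Friday is Mar 3 2000.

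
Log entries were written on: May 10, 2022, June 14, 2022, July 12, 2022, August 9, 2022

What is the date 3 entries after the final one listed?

November 8, 2022

These are Tuesdays at 28- or 35-day spacing (35, 28, 28).
The pattern: 2nd Tuesday of the month.
2nd Tuesday of September 2022: September 13, 2022.
October 2022 — 2nd Tuesday is October 11, 2022.
November 2022 — 2nd Tuesday is November 8, 2022.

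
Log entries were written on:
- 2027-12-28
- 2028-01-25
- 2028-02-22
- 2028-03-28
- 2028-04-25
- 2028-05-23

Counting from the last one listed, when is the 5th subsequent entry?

2028-10-24

These are Tuesdays at 28- or 35-day spacing (28, 28, 35, 28, 28).
The pattern: 4th Tuesday of the month.
June 2028 — 4th Tuesday is 2028-06-27.
4th Tuesday of July 2028: 2028-07-25.
August 2028 — 4th Tuesday is 2028-08-22.
September 2028 — 4th Tuesday is 2028-09-26.
October 2028 — 4th Tuesday is 2028-10-24.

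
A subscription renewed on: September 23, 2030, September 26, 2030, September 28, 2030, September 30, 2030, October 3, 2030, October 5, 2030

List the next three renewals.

October 7, 2030; October 10, 2030; October 12, 2030

The gap pattern 3, 2, 2, 3, 2 repeats every 3 events.
These are the Mondays, Thursdays and Saturdays of each week.
The following Monday is October 7, 2030.
The following Thursday is October 10, 2030.
Next Saturday: October 12, 2030.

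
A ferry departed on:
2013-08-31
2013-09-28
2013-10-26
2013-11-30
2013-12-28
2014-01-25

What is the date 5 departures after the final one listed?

Every date is a Saturday; gaps 28, 28, 35, 28, 28 days.
Each is the last Saturday of its month (at least one falls on the 29th or later, ruling out '4th Saturday').
February 2014 ends with Saturday 2014-02-22.
March 2014 ends with Saturday 2014-03-29.
April 2014 ends with Saturday 2014-04-26.
Last Saturday of May 2014: 2014-05-31.
June 2014 ends with Saturday 2014-06-28.

2014-06-28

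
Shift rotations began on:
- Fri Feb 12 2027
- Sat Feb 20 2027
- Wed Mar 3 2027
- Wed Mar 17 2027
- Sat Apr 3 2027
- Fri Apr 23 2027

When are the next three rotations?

The spacing grows by 3 each time: 8, 11, 14, 17, 20 days.
Next gap: 23 days. Fri Apr 23 2027 + 23 days = Sun May 16 2027.
Next gap: 26 days. Sun May 16 2027 + 26 days = Fri Jun 11 2027.
Next gap: 29 days. Fri Jun 11 2027 + 29 days = Sat Jul 10 2027.

Sun May 16 2027, Fri Jun 11 2027, Sat Jul 10 2027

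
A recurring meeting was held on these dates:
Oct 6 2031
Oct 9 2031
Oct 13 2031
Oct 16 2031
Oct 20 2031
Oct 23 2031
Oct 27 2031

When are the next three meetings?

Oct 30 2031, Nov 3 2031, Nov 6 2031

Every event lands on a Monday or Thursday (gaps cycle 3, 4, 3, 4, 3, 4).
So the schedule is: every Monday and Thursday.
The following Thursday is Oct 30 2031.
Next Monday: Nov 3 2031.
Next Thursday: Nov 6 2031.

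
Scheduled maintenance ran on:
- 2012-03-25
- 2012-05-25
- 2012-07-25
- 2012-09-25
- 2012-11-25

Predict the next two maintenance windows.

2013-01-25, 2013-03-25

Gaps: 61, 61, 62, 61 days — not constant. Every event is on the 25th of the month.
Pattern: the 25th of every 2 months.
January 2013: 2013-01-25.
March 2013: 2013-03-25.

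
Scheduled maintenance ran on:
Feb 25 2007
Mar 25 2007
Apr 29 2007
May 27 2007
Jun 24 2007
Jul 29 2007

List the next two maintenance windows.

These are Sundays with 28, 35, 28, 28, 35-day gaps.
Each is the final Sunday of its month — Apr 29 2007 is past the 28th, so '4th Sunday' doesn't fit.
August 2007 ends with Sunday Aug 26 2007.
Last Sunday of September 2007: Sep 30 2007.

Aug 26 2007, Sep 30 2007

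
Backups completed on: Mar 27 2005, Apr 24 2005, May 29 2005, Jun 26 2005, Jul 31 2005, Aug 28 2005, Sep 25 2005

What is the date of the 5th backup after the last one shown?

Feb 26 2006

Every date is a Sunday; gaps 28, 35, 28, 35, 28, 28 days.
Each is the last Sunday of its month (at least one falls on the 29th or later, ruling out '4th Sunday').
October 2005 ends with Sunday Oct 30 2005.
November 2005 ends with Sunday Nov 27 2005.
December 2005 ends with Sunday Dec 25 2005.
January 2006 ends with Sunday Jan 29 2006.
February 2006 ends with Sunday Feb 26 2006.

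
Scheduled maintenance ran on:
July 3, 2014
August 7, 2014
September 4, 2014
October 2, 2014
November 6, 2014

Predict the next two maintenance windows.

All dates are Thursdays, 35, 28, 28, 35 days apart.
Specifically, the 1st Thursday of each month.
1st Thursday of December 2014: December 4, 2014.
January 2015 — 1st Thursday is January 1, 2015.

December 4, 2014; January 1, 2015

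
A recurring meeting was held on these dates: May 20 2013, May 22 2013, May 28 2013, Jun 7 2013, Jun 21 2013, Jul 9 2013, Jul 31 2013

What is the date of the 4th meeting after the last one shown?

Intervals are 2, 6, 10, 14, 18, 22 days — an arithmetic progression with common difference 4.
Next gap: 26 days. Jul 31 2013 + 26 days = Aug 26 2013.
Next gap: 30 days. Aug 26 2013 + 30 days = Sep 25 2013.
Next gap: 34 days. Sep 25 2013 + 34 days = Oct 29 2013.
Next gap: 38 days. Oct 29 2013 + 38 days = Dec 6 2013.

Dec 6 2013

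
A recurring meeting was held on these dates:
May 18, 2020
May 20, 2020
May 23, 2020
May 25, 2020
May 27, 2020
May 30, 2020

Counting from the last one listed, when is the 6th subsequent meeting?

June 13, 2020

Every event lands on a Monday or Wednesday or Saturday (gaps cycle 2, 3, 2, 2, 3).
So the schedule is: every Monday, Wednesday and Saturday.
The following Monday is June 1, 2020.
The following Wednesday is June 3, 2020.
The following Saturday is June 6, 2020.
Next Monday: June 8, 2020.
The following Wednesday is June 10, 2020.
Next Saturday: June 13, 2020.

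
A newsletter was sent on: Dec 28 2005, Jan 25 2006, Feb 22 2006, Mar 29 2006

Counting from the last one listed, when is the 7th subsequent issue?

Oct 25 2006

All Wednesdays; the gaps (28, 28, 35) vary with month length.
This is the last Wednesday of each month.
April 2006 ends with Wednesday Apr 26 2006.
May 2006 ends with Wednesday May 31 2006.
June 2006 ends with Wednesday Jun 28 2006.
Last Wednesday of July 2006: Jul 26 2006.
August 2006 ends with Wednesday Aug 30 2006.
September 2006 ends with Wednesday Sep 27 2006.
October 2006 ends with Wednesday Oct 25 2006.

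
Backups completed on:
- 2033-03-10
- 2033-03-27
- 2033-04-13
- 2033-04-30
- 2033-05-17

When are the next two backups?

2033-06-03, 2033-06-20

Gaps between consecutive events: 17, 17, 17, 17 days — a constant 17-day interval.
2033-05-17 + 17 days = 2033-06-03.
2033-06-03 + 17 days = 2033-06-20.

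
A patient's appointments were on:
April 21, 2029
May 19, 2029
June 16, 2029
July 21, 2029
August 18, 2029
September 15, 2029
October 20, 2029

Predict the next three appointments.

Gaps: 28, 28, 35, 28, 28, 35 days — a mix of 28 and 35. Every date is a Saturday.
Each is the 3rd Saturday of its month.
November 2029 — 3rd Saturday is November 17, 2029.
3rd Saturday of December 2029: December 15, 2029.
3rd Saturday of January 2030: January 19, 2030.

November 17, 2029; December 15, 2029; January 19, 2030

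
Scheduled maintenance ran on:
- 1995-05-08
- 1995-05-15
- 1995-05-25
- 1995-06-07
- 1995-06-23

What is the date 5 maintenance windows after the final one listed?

1995-10-26

The spacing grows by 3 each time: 7, 10, 13, 16 days.
Next gap: 19 days. 1995-06-23 + 19 days = 1995-07-12.
Next gap: 22 days. 1995-07-12 + 22 days = 1995-08-03.
Next gap: 25 days. 1995-08-03 + 25 days = 1995-08-28.
Next gap: 28 days. 1995-08-28 + 28 days = 1995-09-25.
Next gap: 31 days. 1995-09-25 + 31 days = 1995-10-26.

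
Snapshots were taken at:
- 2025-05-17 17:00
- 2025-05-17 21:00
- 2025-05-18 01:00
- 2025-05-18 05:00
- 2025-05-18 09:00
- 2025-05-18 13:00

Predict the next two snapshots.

Gaps: 4, 4, 4, 4, 4 hours — each event is 4 hours after the previous one.
2025-05-18 13:00 + 4 h = 2025-05-18 17:00.
2025-05-18 17:00 + 4 h = 2025-05-18 21:00.

2025-05-18 17:00, 2025-05-18 21:00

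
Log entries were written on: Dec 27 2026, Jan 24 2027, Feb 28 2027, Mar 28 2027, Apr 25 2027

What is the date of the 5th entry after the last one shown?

Sep 26 2027

These are Sundays at 28- or 35-day spacing (28, 35, 28, 28).
The pattern: 4th Sunday of the month.
4th Sunday of May 2027: May 23 2027.
June 2027 — 4th Sunday is Jun 27 2027.
July 2027 — 4th Sunday is Jul 25 2027.
August 2027 — 4th Sunday is Aug 22 2027.
September 2027 — 4th Sunday is Sep 26 2027.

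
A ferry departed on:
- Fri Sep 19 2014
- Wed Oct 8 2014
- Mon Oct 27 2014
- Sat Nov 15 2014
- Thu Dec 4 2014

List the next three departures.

Gaps between consecutive events: 19, 19, 19, 19 days — a constant 19-day interval.
Thu Dec 4 2014 + 19 days = Tue Dec 23 2014.
Tue Dec 23 2014 + 19 days = Sun Jan 11 2015.
Sun Jan 11 2015 + 19 days = Fri Jan 30 2015.

Tue Dec 23 2014, Sun Jan 11 2015, Fri Jan 30 2015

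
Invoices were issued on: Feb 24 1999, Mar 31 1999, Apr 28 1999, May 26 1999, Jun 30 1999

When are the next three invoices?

Every date is a Wednesday; gaps 35, 28, 28, 35 days.
Each is the last Wednesday of its month (at least one falls on the 29th or later, ruling out '4th Wednesday').
July 1999 ends with Wednesday Jul 28 1999.
August 1999 ends with Wednesday Aug 25 1999.
September 1999 ends with Wednesday Sep 29 1999.

Jul 28 1999, Aug 25 1999, Sep 29 1999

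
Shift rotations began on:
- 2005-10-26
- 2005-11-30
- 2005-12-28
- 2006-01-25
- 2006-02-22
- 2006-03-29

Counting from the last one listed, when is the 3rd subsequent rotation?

2006-06-28

These are Wednesdays with 35, 28, 28, 28, 35-day gaps.
Each is the final Wednesday of its month — 2005-11-30 is past the 28th, so '4th Wednesday' doesn't fit.
Last Wednesday of April 2006: 2006-04-26.
May 2006 ends with Wednesday 2006-05-31.
June 2006 ends with Wednesday 2006-06-28.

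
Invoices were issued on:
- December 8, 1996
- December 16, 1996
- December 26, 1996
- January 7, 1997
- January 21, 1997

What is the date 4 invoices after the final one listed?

Intervals are 8, 10, 12, 14 days — an arithmetic progression with common difference 2.
Next gap: 16 days. January 21, 1997 + 16 days = February 6, 1997.
Next gap: 18 days. February 6, 1997 + 18 days = February 24, 1997.
Next gap: 20 days. February 24, 1997 + 20 days = March 16, 1997.
Next gap: 22 days. March 16, 1997 + 22 days = April 7, 1997.

April 7, 1997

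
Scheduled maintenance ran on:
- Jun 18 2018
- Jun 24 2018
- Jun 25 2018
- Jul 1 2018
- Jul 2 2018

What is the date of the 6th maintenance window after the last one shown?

Jul 23 2018

Every event lands on a Monday or Sunday (gaps cycle 6, 1, 6, 1).
So the schedule is: every Monday and Sunday.
Next Sunday: Jul 8 2018.
Next Monday: Jul 9 2018.
The following Sunday is Jul 15 2018.
The following Monday is Jul 16 2018.
Next Sunday: Jul 22 2018.
Next Monday: Jul 23 2018.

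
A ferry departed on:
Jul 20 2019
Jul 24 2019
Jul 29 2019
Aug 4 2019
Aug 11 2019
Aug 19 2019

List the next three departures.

Aug 28 2019, Sep 7 2019, Sep 18 2019

The spacing grows by 1 each time: 4, 5, 6, 7, 8 days.
Next gap: 9 days. Aug 19 2019 + 9 days = Aug 28 2019.
Next gap: 10 days. Aug 28 2019 + 10 days = Sep 7 2019.
Next gap: 11 days. Sep 7 2019 + 11 days = Sep 18 2019.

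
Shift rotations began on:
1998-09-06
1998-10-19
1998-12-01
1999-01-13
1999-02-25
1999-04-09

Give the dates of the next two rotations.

1999-05-22, 1999-07-04

Every event comes 43 days after the last (43, 43, 43, 43, 43).
1999-04-09 + 43 days = 1999-05-22.
1999-05-22 + 43 days = 1999-07-04.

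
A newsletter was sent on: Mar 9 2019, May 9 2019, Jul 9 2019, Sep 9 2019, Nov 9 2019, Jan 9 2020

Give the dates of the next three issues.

Gaps: 61, 61, 62, 61, 61 days — not constant. Every event is on the 9th of the month.
Pattern: the 9th of every 2 months.
Next: March 2020 → Mar 9 2020.
Next: May 2020 → May 9 2020.
Next: July 2020 → Jul 9 2020.

Mar 9 2020, May 9 2020, Jul 9 2020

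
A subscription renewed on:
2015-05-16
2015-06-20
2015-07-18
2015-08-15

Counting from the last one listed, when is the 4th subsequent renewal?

Gaps: 35, 28, 28 days — a mix of 28 and 35. Every date is a Saturday.
Each is the 3rd Saturday of its month.
September 2015 — 3rd Saturday is 2015-09-19.
October 2015 — 3rd Saturday is 2015-10-17.
November 2015 — 3rd Saturday is 2015-11-21.
December 2015 — 3rd Saturday is 2015-12-19.

2015-12-19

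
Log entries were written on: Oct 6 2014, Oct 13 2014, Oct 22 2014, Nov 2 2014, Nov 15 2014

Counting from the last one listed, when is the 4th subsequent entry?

Jan 26 2015

Gaps: 7, 9, 11, 13 days — each gap is 2 larger than the previous one.
Next gap: 15 days. Nov 15 2014 + 15 days = Nov 30 2014.
Next gap: 17 days. Nov 30 2014 + 17 days = Dec 17 2014.
Next gap: 19 days. Dec 17 2014 + 19 days = Jan 5 2015.
Next gap: 21 days. Jan 5 2015 + 21 days = Jan 26 2015.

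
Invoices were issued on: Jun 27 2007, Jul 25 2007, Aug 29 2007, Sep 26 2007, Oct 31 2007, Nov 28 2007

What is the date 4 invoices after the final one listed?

Mar 26 2008

All Wednesdays; the gaps (28, 35, 28, 35, 28) vary with month length.
This is the last Wednesday of each month.
December 2007 ends with Wednesday Dec 26 2007.
January 2008 ends with Wednesday Jan 30 2008.
February 2008 ends with Wednesday Feb 27 2008.
Last Wednesday of March 2008: Mar 26 2008.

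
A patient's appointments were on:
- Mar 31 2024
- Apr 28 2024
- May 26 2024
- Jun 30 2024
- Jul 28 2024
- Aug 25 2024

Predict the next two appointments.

Sep 29 2024, Oct 27 2024

Every date is a Sunday; gaps 28, 28, 35, 28, 28 days.
Each is the last Sunday of its month (at least one falls on the 29th or later, ruling out '4th Sunday').
September 2024 ends with Sunday Sep 29 2024.
Last Sunday of October 2024: Oct 27 2024.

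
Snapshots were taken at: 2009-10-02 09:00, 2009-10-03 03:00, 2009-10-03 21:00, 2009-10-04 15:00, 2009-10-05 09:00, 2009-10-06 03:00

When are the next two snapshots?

2009-10-06 21:00, 2009-10-07 15:00

Gaps: 18, 18, 18, 18, 18 hours — each event is 18 hours after the previous one.
2009-10-06 03:00 + 18 h = 2009-10-06 21:00.
2009-10-06 21:00 + 18 h = 2009-10-07 15:00.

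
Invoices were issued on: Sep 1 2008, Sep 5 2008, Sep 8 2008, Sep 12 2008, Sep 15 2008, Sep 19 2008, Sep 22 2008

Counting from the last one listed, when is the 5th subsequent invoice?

The gap pattern 4, 3, 4, 3, 4, 3 repeats every 2 events.
These are the Mondays and Fridays of each week.
Next Friday: Sep 26 2008.
The following Monday is Sep 29 2008.
Next Friday: Oct 3 2008.
The following Monday is Oct 6 2008.
The following Friday is Oct 10 2008.

Oct 10 2008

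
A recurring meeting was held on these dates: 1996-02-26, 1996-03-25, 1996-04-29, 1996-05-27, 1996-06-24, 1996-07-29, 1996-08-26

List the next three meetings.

1996-09-30, 1996-10-28, 1996-11-25

All Mondays; the gaps (28, 35, 28, 28, 35, 28) vary with month length.
This is the last Monday of each month.
September 1996 ends with Monday 1996-09-30.
Last Monday of October 1996: 1996-10-28.
November 1996 ends with Monday 1996-11-25.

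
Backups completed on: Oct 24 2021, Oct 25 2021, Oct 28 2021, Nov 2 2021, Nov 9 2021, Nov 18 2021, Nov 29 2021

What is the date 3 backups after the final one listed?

Gaps: 1, 3, 5, 7, 9, 11 days — each gap is 2 larger than the previous one.
Next gap: 13 days. Nov 29 2021 + 13 days = Dec 12 2021.
Next gap: 15 days. Dec 12 2021 + 15 days = Dec 27 2021.
Next gap: 17 days. Dec 27 2021 + 17 days = Jan 13 2022.

Jan 13 2022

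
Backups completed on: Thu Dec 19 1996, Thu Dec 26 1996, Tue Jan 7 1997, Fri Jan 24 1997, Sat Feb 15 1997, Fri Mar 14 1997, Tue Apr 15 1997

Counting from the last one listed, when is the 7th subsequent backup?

Tue Apr 14 1998

Gaps: 7, 12, 17, 22, 27, 32 days — each gap is 5 larger than the previous one.
Next gap: 37 days. Tue Apr 15 1997 + 37 days = Thu May 22 1997.
Next gap: 42 days. Thu May 22 1997 + 42 days = Thu Jul 3 1997.
Next gap: 47 days. Thu Jul 3 1997 + 47 days = Tue Aug 19 1997.
Next gap: 52 days. Tue Aug 19 1997 + 52 days = Fri Oct 10 1997.
Next gap: 57 days. Fri Oct 10 1997 + 57 days = Sat Dec 6 1997.
Next gap: 62 days. Sat Dec 6 1997 + 62 days = Fri Feb 6 1998.
Next gap: 67 days. Fri Feb 6 1998 + 67 days = Tue Apr 14 1998.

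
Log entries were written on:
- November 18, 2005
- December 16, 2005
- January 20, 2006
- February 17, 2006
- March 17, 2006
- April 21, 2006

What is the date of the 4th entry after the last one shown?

These are Fridays at 28- or 35-day spacing (28, 35, 28, 28, 35).
The pattern: 3rd Friday of the month.
3rd Friday of May 2006: May 19, 2006.
3rd Friday of June 2006: June 16, 2006.
3rd Friday of July 2006: July 21, 2006.
3rd Friday of August 2006: August 18, 2006.

August 18, 2006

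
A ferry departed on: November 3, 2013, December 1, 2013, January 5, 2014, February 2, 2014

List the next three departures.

All dates are Sundays, 28, 35, 28 days apart.
Specifically, the 1st Sunday of each month.
March 2014 — 1st Sunday is March 2, 2014.
1st Sunday of April 2014: April 6, 2014.
May 2014 — 1st Sunday is May 4, 2014.

March 2, 2014; April 6, 2014; May 4, 2014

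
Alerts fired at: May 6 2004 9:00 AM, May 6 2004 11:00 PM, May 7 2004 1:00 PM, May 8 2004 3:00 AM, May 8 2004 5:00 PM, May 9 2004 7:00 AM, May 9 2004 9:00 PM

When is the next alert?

The interval is a steady 14 hours (14, 14, 14, 14, 14, 14).
May 9 2004 9:00 PM + 14 h = May 10 2004 11:00 AM.

May 10 2004 11:00 AM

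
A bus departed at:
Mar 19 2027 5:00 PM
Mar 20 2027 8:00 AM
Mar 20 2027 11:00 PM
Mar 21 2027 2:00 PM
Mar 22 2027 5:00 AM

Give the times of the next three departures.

Spacing: 15, 15, 15, 15 h — constant 15 h.
Mar 22 2027 5:00 AM + 15 h = Mar 22 2027 8:00 PM.
Mar 22 2027 8:00 PM + 15 h = Mar 23 2027 11:00 AM.
Mar 23 2027 11:00 AM + 15 h = Mar 24 2027 2:00 AM.

Mar 22 2027 8:00 PM, Mar 23 2027 11:00 AM, Mar 24 2027 2:00 AM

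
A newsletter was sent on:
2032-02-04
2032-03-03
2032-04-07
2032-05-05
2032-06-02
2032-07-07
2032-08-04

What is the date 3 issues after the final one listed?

2032-11-03

These are Wednesdays at 28- or 35-day spacing (28, 35, 28, 28, 35, 28).
The pattern: 1st Wednesday of the month.
September 2032 — 1st Wednesday is 2032-09-01.
October 2032 — 1st Wednesday is 2032-10-06.
November 2032 — 1st Wednesday is 2032-11-03.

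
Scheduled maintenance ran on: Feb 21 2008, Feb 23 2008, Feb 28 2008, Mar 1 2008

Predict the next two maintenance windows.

Mar 6 2008, Mar 8 2008

The gap pattern 2, 5, 2 repeats every 2 events.
These are the Thursdays and Saturdays of each week.
Next Thursday: Mar 6 2008.
The following Saturday is Mar 8 2008.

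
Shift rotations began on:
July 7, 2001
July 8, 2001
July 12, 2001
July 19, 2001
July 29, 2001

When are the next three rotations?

Gaps: 1, 4, 7, 10 days — each gap is 3 larger than the previous one.
Next gap: 13 days. July 29, 2001 + 13 days = August 11, 2001.
Next gap: 16 days. August 11, 2001 + 16 days = August 27, 2001.
Next gap: 19 days. August 27, 2001 + 19 days = September 15, 2001.

August 11, 2001; August 27, 2001; September 15, 2001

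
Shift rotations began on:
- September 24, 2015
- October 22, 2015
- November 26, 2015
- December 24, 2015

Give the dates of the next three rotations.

January 28, 2016; February 25, 2016; March 24, 2016

All dates are Thursdays, 28, 35, 28 days apart.
Specifically, the 4th Thursday of each month.
January 2016 — 4th Thursday is January 28, 2016.
February 2016 — 4th Thursday is February 25, 2016.
4th Thursday of March 2016: March 24, 2016.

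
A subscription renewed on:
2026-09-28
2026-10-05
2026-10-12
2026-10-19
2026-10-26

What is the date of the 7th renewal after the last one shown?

The spacing is 7, 7, 7, 7 days — always 7 days.
2026-10-26 + 7 days = 2026-11-02.
2026-11-02 + 7 days = 2026-11-09.
2026-11-09 + 7 days = 2026-11-16.
2026-11-16 + 7 days = 2026-11-23.
2026-11-23 + 7 days = 2026-11-30.
2026-11-30 + 7 days = 2026-12-07.
2026-12-07 + 7 days = 2026-12-14.

2026-12-14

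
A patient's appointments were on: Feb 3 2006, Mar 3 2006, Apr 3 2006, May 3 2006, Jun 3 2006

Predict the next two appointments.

Jul 3 2006, Aug 3 2006

Each date is the 3rd; the gaps (28, 31, 30, 31) track the month lengths.
The rule is the 3rd of each month.
July 2006: Jul 3 2006.
August 2006: Aug 3 2006.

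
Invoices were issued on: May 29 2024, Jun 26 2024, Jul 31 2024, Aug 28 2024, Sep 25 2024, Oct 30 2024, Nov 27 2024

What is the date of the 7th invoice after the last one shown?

Jun 25 2025

These are Wednesdays with 28, 35, 28, 28, 35, 28-day gaps.
Each is the final Wednesday of its month — May 29 2024 is past the 28th, so '4th Wednesday' doesn't fit.
Last Wednesday of December 2024: Dec 25 2024.
January 2025 ends with Wednesday Jan 29 2025.
Last Wednesday of February 2025: Feb 26 2025.
March 2025 ends with Wednesday Mar 26 2025.
Last Wednesday of April 2025: Apr 30 2025.
May 2025 ends with Wednesday May 28 2025.
June 2025 ends with Wednesday Jun 25 2025.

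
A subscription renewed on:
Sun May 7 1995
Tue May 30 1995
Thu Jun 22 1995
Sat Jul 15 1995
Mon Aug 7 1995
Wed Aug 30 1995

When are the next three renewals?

The spacing is 23, 23, 23, 23, 23 days — always 23 days.
Wed Aug 30 1995 + 23 days = Fri Sep 22 1995.
Fri Sep 22 1995 + 23 days = Sun Oct 15 1995.
Sun Oct 15 1995 + 23 days = Tue Nov 7 1995.

Fri Sep 22 1995, Sun Oct 15 1995, Tue Nov 7 1995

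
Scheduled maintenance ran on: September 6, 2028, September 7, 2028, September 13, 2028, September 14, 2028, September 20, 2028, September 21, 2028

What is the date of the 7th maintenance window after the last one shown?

Every event lands on a Wednesday or Thursday (gaps cycle 1, 6, 1, 6, 1).
So the schedule is: every Wednesday and Thursday.
The following Wednesday is September 27, 2028.
Next Thursday: September 28, 2028.
The following Wednesday is October 4, 2028.
The following Thursday is October 5, 2028.
Next Wednesday: October 11, 2028.
The following Thursday is October 12, 2028.
Next Wednesday: October 18, 2028.

October 18, 2028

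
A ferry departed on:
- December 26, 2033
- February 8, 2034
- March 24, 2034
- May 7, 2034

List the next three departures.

June 20, 2034; August 3, 2034; September 16, 2034

The spacing is 44, 44, 44 days — always 44 days.
May 7, 2034 + 44 days = June 20, 2034.
June 20, 2034 + 44 days = August 3, 2034.
August 3, 2034 + 44 days = September 16, 2034.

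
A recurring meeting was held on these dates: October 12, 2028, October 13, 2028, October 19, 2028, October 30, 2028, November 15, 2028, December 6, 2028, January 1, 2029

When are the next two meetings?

Gaps: 1, 6, 11, 16, 21, 26 days — each gap is 5 larger than the previous one.
Next gap: 31 days. January 1, 2029 + 31 days = February 1, 2029.
Next gap: 36 days. February 1, 2029 + 36 days = March 9, 2029.

February 1, 2029; March 9, 2029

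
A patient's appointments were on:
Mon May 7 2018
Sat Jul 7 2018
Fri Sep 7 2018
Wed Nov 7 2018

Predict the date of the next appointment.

The day-of-month is always 7 (61, 62, 61 days between events).
So this recurs on the 7th of every 2 months.
Next: January 2019 → Mon Jan 7 2019.

Mon Jan 7 2019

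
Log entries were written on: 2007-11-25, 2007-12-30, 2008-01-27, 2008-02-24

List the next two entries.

All Sundays; the gaps (35, 28, 28) vary with month length.
This is the last Sunday of each month.
March 2008 ends with Sunday 2008-03-30.
April 2008 ends with Sunday 2008-04-27.

2008-03-30, 2008-04-27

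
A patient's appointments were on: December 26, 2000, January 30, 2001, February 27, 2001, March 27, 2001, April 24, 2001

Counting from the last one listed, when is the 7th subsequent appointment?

November 27, 2001

All Tuesdays; the gaps (35, 28, 28, 28) vary with month length.
This is the last Tuesday of each month.
May 2001 ends with Tuesday May 29, 2001.
June 2001 ends with Tuesday June 26, 2001.
Last Tuesday of July 2001: July 31, 2001.
Last Tuesday of August 2001: August 28, 2001.
September 2001 ends with Tuesday September 25, 2001.
Last Tuesday of October 2001: October 30, 2001.
Last Tuesday of November 2001: November 27, 2001.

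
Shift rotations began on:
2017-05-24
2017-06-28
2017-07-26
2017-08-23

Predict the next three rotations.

All dates are Wednesdays, 35, 28, 28 days apart.
Specifically, the 4th Wednesday of each month.
September 2017 — 4th Wednesday is 2017-09-27.
4th Wednesday of October 2017: 2017-10-25.
November 2017 — 4th Wednesday is 2017-11-22.

2017-09-27, 2017-10-25, 2017-11-22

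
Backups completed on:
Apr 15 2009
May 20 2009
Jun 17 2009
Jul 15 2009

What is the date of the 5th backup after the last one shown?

Gaps: 35, 28, 28 days — a mix of 28 and 35. Every date is a Wednesday.
Each is the 3rd Wednesday of its month.
August 2009 — 3rd Wednesday is Aug 19 2009.
3rd Wednesday of September 2009: Sep 16 2009.
3rd Wednesday of October 2009: Oct 21 2009.
November 2009 — 3rd Wednesday is Nov 18 2009.
December 2009 — 3rd Wednesday is Dec 16 2009.

Dec 16 2009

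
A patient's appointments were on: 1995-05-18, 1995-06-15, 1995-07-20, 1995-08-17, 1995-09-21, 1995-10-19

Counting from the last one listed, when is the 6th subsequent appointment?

All dates are Thursdays, 28, 35, 28, 35, 28 days apart.
Specifically, the 3rd Thursday of each month.
3rd Thursday of November 1995: 1995-11-16.
3rd Thursday of December 1995: 1995-12-21.
3rd Thursday of January 1996: 1996-01-18.
3rd Thursday of February 1996: 1996-02-15.
3rd Thursday of March 1996: 1996-03-21.
April 1996 — 3rd Thursday is 1996-04-18.

1996-04-18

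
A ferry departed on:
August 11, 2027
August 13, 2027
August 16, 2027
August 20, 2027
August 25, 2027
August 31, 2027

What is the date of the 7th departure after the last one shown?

November 9, 2027

Gaps: 2, 3, 4, 5, 6 days — each gap is 1 larger than the previous one.
Next gap: 7 days. August 31, 2027 + 7 days = September 7, 2027.
Next gap: 8 days. September 7, 2027 + 8 days = September 15, 2027.
Next gap: 9 days. September 15, 2027 + 9 days = September 24, 2027.
Next gap: 10 days. September 24, 2027 + 10 days = October 4, 2027.
Next gap: 11 days. October 4, 2027 + 11 days = October 15, 2027.
Next gap: 12 days. October 15, 2027 + 12 days = October 27, 2027.
Next gap: 13 days. October 27, 2027 + 13 days = November 9, 2027.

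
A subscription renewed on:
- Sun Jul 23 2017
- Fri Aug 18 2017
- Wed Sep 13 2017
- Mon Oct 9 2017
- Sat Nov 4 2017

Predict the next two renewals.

Thu Nov 30 2017, Tue Dec 26 2017

Gaps between consecutive events: 26, 26, 26, 26 days — a constant 26-day interval.
Sat Nov 4 2017 + 26 days = Thu Nov 30 2017.
Thu Nov 30 2017 + 26 days = Tue Dec 26 2017.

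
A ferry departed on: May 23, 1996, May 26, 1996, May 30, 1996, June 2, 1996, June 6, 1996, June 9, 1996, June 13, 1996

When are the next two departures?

The gap pattern 3, 4, 3, 4, 3, 4 repeats every 2 events.
These are the Thursdays and Sundays of each week.
Next Sunday: June 16, 1996.
Next Thursday: June 20, 1996.

June 16, 1996; June 20, 1996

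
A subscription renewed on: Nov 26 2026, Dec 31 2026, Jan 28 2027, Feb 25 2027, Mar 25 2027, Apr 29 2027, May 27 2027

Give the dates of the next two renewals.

All Thursdays; the gaps (35, 28, 28, 28, 35, 28) vary with month length.
This is the last Thursday of each month.
Last Thursday of June 2027: Jun 24 2027.
Last Thursday of July 2027: Jul 29 2027.

Jun 24 2027, Jul 29 2027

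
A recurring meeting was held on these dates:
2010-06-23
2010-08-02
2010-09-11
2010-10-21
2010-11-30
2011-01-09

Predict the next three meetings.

2011-02-18, 2011-03-30, 2011-05-09

Every event comes 40 days after the last (40, 40, 40, 40, 40).
2011-01-09 + 40 days = 2011-02-18.
2011-02-18 + 40 days = 2011-03-30.
2011-03-30 + 40 days = 2011-05-09.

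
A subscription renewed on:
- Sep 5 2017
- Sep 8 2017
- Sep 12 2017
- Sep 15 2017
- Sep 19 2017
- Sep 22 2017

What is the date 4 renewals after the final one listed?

The gap pattern 3, 4, 3, 4, 3 repeats every 2 events.
These are the Tuesdays and Fridays of each week.
The following Tuesday is Sep 26 2017.
The following Friday is Sep 29 2017.
Next Tuesday: Oct 3 2017.
Next Friday: Oct 6 2017.

Oct 6 2017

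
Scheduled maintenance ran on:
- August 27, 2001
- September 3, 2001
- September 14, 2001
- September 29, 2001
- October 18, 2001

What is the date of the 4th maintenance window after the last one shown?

Intervals are 7, 11, 15, 19 days — an arithmetic progression with common difference 4.
Next gap: 23 days. October 18, 2001 + 23 days = November 10, 2001.
Next gap: 27 days. November 10, 2001 + 27 days = December 7, 2001.
Next gap: 31 days. December 7, 2001 + 31 days = January 7, 2002.
Next gap: 35 days. January 7, 2002 + 35 days = February 11, 2002.

February 11, 2002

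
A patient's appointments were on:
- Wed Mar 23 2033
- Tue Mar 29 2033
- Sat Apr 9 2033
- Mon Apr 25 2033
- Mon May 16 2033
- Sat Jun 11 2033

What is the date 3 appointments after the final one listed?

Gaps: 6, 11, 16, 21, 26 days — each gap is 5 larger than the previous one.
Next gap: 31 days. Sat Jun 11 2033 + 31 days = Tue Jul 12 2033.
Next gap: 36 days. Tue Jul 12 2033 + 36 days = Wed Aug 17 2033.
Next gap: 41 days. Wed Aug 17 2033 + 41 days = Tue Sep 27 2033.

Tue Sep 27 2033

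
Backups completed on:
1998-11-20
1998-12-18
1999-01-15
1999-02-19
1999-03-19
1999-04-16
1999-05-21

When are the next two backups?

Gaps: 28, 28, 35, 28, 28, 35 days — a mix of 28 and 35. Every date is a Friday.
Each is the 3rd Friday of its month.
June 1999 — 3rd Friday is 1999-06-18.
July 1999 — 3rd Friday is 1999-07-16.

1999-06-18, 1999-07-16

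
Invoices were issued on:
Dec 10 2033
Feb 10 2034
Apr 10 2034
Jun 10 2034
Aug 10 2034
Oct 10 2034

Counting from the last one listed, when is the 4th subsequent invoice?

The day-of-month is always 10 (62, 59, 61, 61, 61 days between events).
So this recurs on the 10th of every 2 months.
Next: December 2034 → Dec 10 2034.
February 2035: Feb 10 2035.
April 2035: Apr 10 2035.
June 2035: Jun 10 2035.

Jun 10 2035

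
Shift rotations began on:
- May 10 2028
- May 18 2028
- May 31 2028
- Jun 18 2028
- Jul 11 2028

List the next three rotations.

Gaps: 8, 13, 18, 23 days — each gap is 5 larger than the previous one.
Next gap: 28 days. Jul 11 2028 + 28 days = Aug 8 2028.
Next gap: 33 days. Aug 8 2028 + 33 days = Sep 10 2028.
Next gap: 38 days. Sep 10 2028 + 38 days = Oct 18 2028.

Aug 8 2028, Sep 10 2028, Oct 18 2028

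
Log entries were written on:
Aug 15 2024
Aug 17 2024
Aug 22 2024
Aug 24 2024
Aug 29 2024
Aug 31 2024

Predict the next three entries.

The gap pattern 2, 5, 2, 5, 2 repeats every 2 events.
These are the Thursdays and Saturdays of each week.
The following Thursday is Sep 5 2024.
Next Saturday: Sep 7 2024.
Next Thursday: Sep 12 2024.

Sep 5 2024, Sep 7 2024, Sep 12 2024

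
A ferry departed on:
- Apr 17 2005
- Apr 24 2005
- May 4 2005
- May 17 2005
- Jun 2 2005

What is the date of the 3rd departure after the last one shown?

Gaps: 7, 10, 13, 16 days — each gap is 3 larger than the previous one.
Next gap: 19 days. Jun 2 2005 + 19 days = Jun 21 2005.
Next gap: 22 days. Jun 21 2005 + 22 days = Jul 13 2005.
Next gap: 25 days. Jul 13 2005 + 25 days = Aug 7 2005.

Aug 7 2005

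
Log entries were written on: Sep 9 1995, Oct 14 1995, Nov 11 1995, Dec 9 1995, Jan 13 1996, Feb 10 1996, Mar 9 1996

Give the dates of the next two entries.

These are Saturdays at 28- or 35-day spacing (35, 28, 28, 35, 28, 28).
The pattern: 2nd Saturday of the month.
2nd Saturday of April 1996: Apr 13 1996.
2nd Saturday of May 1996: May 11 1996.

Apr 13 1996, May 11 1996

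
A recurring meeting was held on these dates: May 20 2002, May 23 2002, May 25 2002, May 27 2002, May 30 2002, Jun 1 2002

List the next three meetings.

The gap pattern 3, 2, 2, 3, 2 repeats every 3 events.
These are the Mondays, Thursdays and Saturdays of each week.
The following Monday is Jun 3 2002.
The following Thursday is Jun 6 2002.
The following Saturday is Jun 8 2002.

Jun 3 2002, Jun 6 2002, Jun 8 2002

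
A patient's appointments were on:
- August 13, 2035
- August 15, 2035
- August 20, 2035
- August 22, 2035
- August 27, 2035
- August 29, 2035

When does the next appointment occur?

Every event lands on a Monday or Wednesday (gaps cycle 2, 5, 2, 5, 2).
So the schedule is: every Monday and Wednesday.
The following Monday is September 3, 2035.

September 3, 2035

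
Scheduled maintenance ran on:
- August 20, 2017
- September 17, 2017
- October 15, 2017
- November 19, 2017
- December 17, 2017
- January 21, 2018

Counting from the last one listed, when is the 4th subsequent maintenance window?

These are Sundays at 28- or 35-day spacing (28, 28, 35, 28, 35).
The pattern: 3rd Sunday of the month.
February 2018 — 3rd Sunday is February 18, 2018.
3rd Sunday of March 2018: March 18, 2018.
April 2018 — 3rd Sunday is April 15, 2018.
3rd Sunday of May 2018: May 20, 2018.

May 20, 2018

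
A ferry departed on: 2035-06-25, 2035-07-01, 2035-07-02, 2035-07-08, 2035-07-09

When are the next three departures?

Gaps: 6, 1, 6, 1 days — not constant, but cyclic with period 2.
The events fall on every Monday and Sunday.
The following Sunday is 2035-07-15.
Next Monday: 2035-07-16.
The following Sunday is 2035-07-22.

2035-07-15, 2035-07-16, 2035-07-22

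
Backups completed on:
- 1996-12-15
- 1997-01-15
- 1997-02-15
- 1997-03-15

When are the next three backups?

Gaps: 31, 31, 28 days — not constant. Every event is on the 15th of the month.
Pattern: the 15th of each month.
Next: April 1997 → 1997-04-15.
Next: May 1997 → 1997-05-15.
Next: June 1997 → 1997-06-15.

1997-04-15, 1997-05-15, 1997-06-15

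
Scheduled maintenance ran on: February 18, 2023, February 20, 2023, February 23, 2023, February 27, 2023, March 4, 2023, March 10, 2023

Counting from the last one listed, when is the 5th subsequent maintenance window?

Intervals are 2, 3, 4, 5, 6 days — an arithmetic progression with common difference 1.
Next gap: 7 days. March 10, 2023 + 7 days = March 17, 2023.
Next gap: 8 days. March 17, 2023 + 8 days = March 25, 2023.
Next gap: 9 days. March 25, 2023 + 9 days = April 3, 2023.
Next gap: 10 days. April 3, 2023 + 10 days = April 13, 2023.
Next gap: 11 days. April 13, 2023 + 11 days = April 24, 2023.

April 24, 2023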